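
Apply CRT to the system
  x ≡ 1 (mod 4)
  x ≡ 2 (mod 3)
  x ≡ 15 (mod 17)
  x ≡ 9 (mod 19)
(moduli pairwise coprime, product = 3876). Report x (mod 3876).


Product of moduli M = 4 · 3 · 17 · 19 = 3876.
Merge one congruence at a time:
  Start: x ≡ 1 (mod 4).
  Combine with x ≡ 2 (mod 3); new modulus lcm = 12.
    Write x = 1 + 4·t and substitute into x ≡ 2 (mod 3): 4·t ≡ 2 − 1 = 1 (mod 3).
    Reduce coefficients mod 3: 1·t ≡ 1 (mod 3).
    So t ≡ 1 (mod 3).
    Then x = 1 + 4·1 = 5, valid modulo lcm(4, 3) = 12: x ≡ 5 (mod 12).
  Combine with x ≡ 15 (mod 17); new modulus lcm = 204.
    Write x = 5 + 12·t and substitute into x ≡ 15 (mod 17): 12·t ≡ 15 − 5 = 10 (mod 17).
    The inverse of 12 mod 17 is 10 (since 12·10 = 120 = 7·17 + 1), so t ≡ 10·10 = 100 ≡ 15 (mod 17).
    Then x = 5 + 12·15 = 185, valid modulo lcm(12, 17) = 204: x ≡ 185 (mod 204).
  Combine with x ≡ 9 (mod 19); new modulus lcm = 3876.
    Write x = 185 + 204·t and substitute into x ≡ 9 (mod 19): 204·t ≡ 9 − 185 = -176 (mod 19).
    Reduce coefficients mod 19: 14·t ≡ 14 (mod 19).
    The inverse of 14 mod 19 is 15 (since 14·15 = 210 = 11·19 + 1), so t ≡ 15·14 = 210 ≡ 1 (mod 19).
    Then x = 185 + 204·1 = 389, valid modulo lcm(204, 19) = 3876: x ≡ 389 (mod 3876).
Verify against each original: 389 mod 4 = 1, 389 mod 3 = 2, 389 mod 17 = 15, 389 mod 19 = 9.

x ≡ 389 (mod 3876).


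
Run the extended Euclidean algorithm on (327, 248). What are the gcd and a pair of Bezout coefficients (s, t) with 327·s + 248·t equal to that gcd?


Euclidean algorithm on (327, 248) — divide until remainder is 0:
  327 = 1 · 248 + 79
  248 = 3 · 79 + 11
  79 = 7 · 11 + 2
  11 = 5 · 2 + 1
  2 = 2 · 1 + 0
gcd(327, 248) = 1.
Track Bezout coefficients alongside the remainders: start with r₀ = 327 = a·1 + b·0 (s = 1, t = 0) and r₁ = 248 = a·0 + b·1 (s = 0, t = 1); each new remainder r_{k+1} = r_{k-1} − q_k·r_k inherits s_{k+1} = s_{k-1} − q_k·s_k, t_{k+1} = t_{k-1} − q_k·t_k, so r_k = a·s_k + b·t_k at every step:
  q = 1: r = 79, s = 1 − 1·0 = 1, t = 0 − 1·1 = -1  (check: 327·1 + 248·(-1) = 79)
  q = 3: r = 11, s = 0 − 3·1 = -3, t = 1 − 3·(-1) = 4  (check: 327·(-3) + 248·4 = 11)
  q = 7: r = 2, s = 1 − 7·(-3) = 22, t = -1 − 7·4 = -29  (check: 327·22 + 248·(-29) = 2)
  q = 5: r = 1, s = -3 − 5·22 = -113, t = 4 − 5·(-29) = 149  (check: 327·(-113) + 248·149 = 1)
The row with r = 1 (the gcd) gives the Bezout coefficients s = -113, t = 149.
Result: 327 · (-113) + 248 · (149) = 1.

gcd(327, 248) = 1; s = -113, t = 149 (check: 327·(-113) + 248·149 = 1).


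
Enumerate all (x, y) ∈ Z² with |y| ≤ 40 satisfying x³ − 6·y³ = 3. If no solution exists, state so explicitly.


The equation is x³ - 6y³ = 3. For fixed y, x³ = 6·y³ + 3, so a solution requires the RHS to be a perfect cube.
Strategy: iterate y from -40 to 40, compute RHS = 6·y³ + 3, and check whether it is a (positive or negative) perfect cube.
Check small values of y:
  y = 0: RHS = 3 is not a perfect cube.
  y = 1: RHS = 9 is not a perfect cube.
  y = -1: RHS = -3 is not a perfect cube.
  y = 2: RHS = 51 is not a perfect cube.
  y = -2: RHS = -45 is not a perfect cube.
  y = 3: RHS = 165 is not a perfect cube.
  y = -3: RHS = -159 is not a perfect cube.
Continuing the search up to |y| = 40 finds no solutions either.
No (x, y) in the scanned range satisfies the equation.

No integer solutions with |y| ≤ 40.


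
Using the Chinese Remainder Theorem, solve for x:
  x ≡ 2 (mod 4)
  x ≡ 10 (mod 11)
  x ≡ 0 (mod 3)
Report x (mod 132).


Moduli 4, 11, 3 are pairwise coprime; by CRT there is a unique solution modulo M = 4 · 11 · 3 = 132.
Solve pairwise, accumulating the modulus:
  Start with x ≡ 2 (mod 4).
  Combine with x ≡ 10 (mod 11): since gcd(4, 11) = 1, we get a unique residue mod 44.
    Write x = 2 + 4·t and substitute into x ≡ 10 (mod 11): 4·t ≡ 10 − 2 = 8 (mod 11).
    The inverse of 4 mod 11 is 3 (since 4·3 = 12 = 1·11 + 1), so t ≡ 3·8 = 24 ≡ 2 (mod 11).
    Then x = 2 + 4·2 = 10, valid modulo lcm(4, 11) = 44: x ≡ 10 (mod 44).
  Combine with x ≡ 0 (mod 3): since gcd(44, 3) = 1, we get a unique residue mod 132.
    Write x = 10 + 44·t and substitute into x ≡ 0 (mod 3): 44·t ≡ 0 − 10 = -10 (mod 3).
    Reduce coefficients mod 3: 2·t ≡ 2 (mod 3).
    The inverse of 2 mod 3 is 2 (since 2·2 = 4 = 1·3 + 1), so t ≡ 2·2 = 4 ≡ 1 (mod 3).
    Then x = 10 + 44·1 = 54, valid modulo lcm(44, 3) = 132: x ≡ 54 (mod 132).
Verify: 54 mod 4 = 2 ✓, 54 mod 11 = 10 ✓, 54 mod 3 = 0 ✓.

x ≡ 54 (mod 132).


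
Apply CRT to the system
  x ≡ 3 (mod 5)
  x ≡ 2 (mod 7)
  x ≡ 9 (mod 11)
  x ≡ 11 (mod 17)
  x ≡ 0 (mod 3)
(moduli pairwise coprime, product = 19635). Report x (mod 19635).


Product of moduli M = 5 · 7 · 11 · 17 · 3 = 19635.
Merge one congruence at a time:
  Start: x ≡ 3 (mod 5).
  Combine with x ≡ 2 (mod 7); new modulus lcm = 35.
    Write x = 3 + 5·t and substitute into x ≡ 2 (mod 7): 5·t ≡ 2 − 3 = -1 (mod 7).
    Reduce coefficients mod 7: 5·t ≡ 6 (mod 7).
    The inverse of 5 mod 7 is 3 (since 5·3 = 15 = 2·7 + 1), so t ≡ 3·6 = 18 ≡ 4 (mod 7).
    Then x = 3 + 5·4 = 23, valid modulo lcm(5, 7) = 35: x ≡ 23 (mod 35).
  Combine with x ≡ 9 (mod 11); new modulus lcm = 385.
    Write x = 23 + 35·t and substitute into x ≡ 9 (mod 11): 35·t ≡ 9 − 23 = -14 (mod 11).
    Reduce coefficients mod 11: 2·t ≡ 8 (mod 11).
    The inverse of 2 mod 11 is 6 (since 2·6 = 12 = 1·11 + 1), so t ≡ 6·8 = 48 ≡ 4 (mod 11).
    Then x = 23 + 35·4 = 163, valid modulo lcm(35, 11) = 385: x ≡ 163 (mod 385).
  Combine with x ≡ 11 (mod 17); new modulus lcm = 6545.
    Write x = 163 + 385·t and substitute into x ≡ 11 (mod 17): 385·t ≡ 11 − 163 = -152 (mod 17).
    Reduce coefficients mod 17: 11·t ≡ 1 (mod 17).
    The inverse of 11 mod 17 is 14 (since 11·14 = 154 = 9·17 + 1), so t ≡ 14·1 = 14 ≡ 14 (mod 17).
    Then x = 163 + 385·14 = 5553, valid modulo lcm(385, 17) = 6545: x ≡ 5553 (mod 6545).
  Combine with x ≡ 0 (mod 3); new modulus lcm = 19635.
    Write x = 5553 + 6545·t and substitute into x ≡ 0 (mod 3): 6545·t ≡ 0 − 5553 = -5553 (mod 3).
    Reduce coefficients mod 3: 2·t ≡ 0 (mod 3).
    The inverse of 2 mod 3 is 2 (since 2·2 = 4 = 1·3 + 1), so t ≡ 2·0 = 0 ≡ 0 (mod 3).
    Then x = 5553 + 6545·0 = 5553, valid modulo lcm(6545, 3) = 19635: x ≡ 5553 (mod 19635).
Verify against each original: 5553 mod 5 = 3, 5553 mod 7 = 2, 5553 mod 11 = 9, 5553 mod 17 = 11, 5553 mod 3 = 0.

x ≡ 5553 (mod 19635).


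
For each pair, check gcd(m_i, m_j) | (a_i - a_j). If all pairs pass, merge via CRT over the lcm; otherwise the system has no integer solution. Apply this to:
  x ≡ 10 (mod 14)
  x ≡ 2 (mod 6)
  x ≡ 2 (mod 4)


Moduli 14, 6, 4 are not pairwise coprime, so CRT works modulo lcm(m_i) when all pairwise compatibility conditions hold.
Pairwise compatibility: gcd(m_i, m_j) must divide a_i - a_j for every pair.
Merge one congruence at a time:
  Start: x ≡ 10 (mod 14).
  Combine with x ≡ 2 (mod 6): gcd(14, 6) = 2; 2 - 10 = -8, which IS divisible by 2, so compatible.
    Write x = 10 + 14·t and substitute into x ≡ 2 (mod 6): 14·t ≡ 2 − 10 = -8 (mod 6).
    Divide the congruence (and modulus) by g = 2: 7·t ≡ -4 (mod 3).
    Reduce coefficients mod 3: 1·t ≡ 2 (mod 3).
    So t ≡ 2 (mod 3).
    Then x = 10 + 14·2 = 38, valid modulo lcm(14, 6) = 42: x ≡ 38 (mod 42).
  Combine with x ≡ 2 (mod 4): gcd(42, 4) = 2; 2 - 38 = -36, which IS divisible by 2, so compatible.
    Write x = 38 + 42·t and substitute into x ≡ 2 (mod 4): 42·t ≡ 2 − 38 = -36 (mod 4).
    Divide the congruence (and modulus) by g = 2: 21·t ≡ -18 (mod 2).
    Reduce coefficients mod 2: 1·t ≡ 0 (mod 2).
    So t ≡ 0 (mod 2).
    Then x = 38 + 42·0 = 38, valid modulo lcm(42, 4) = 84: x ≡ 38 (mod 84).
Verify: 38 mod 14 = 10, 38 mod 6 = 2, 38 mod 4 = 2.

x ≡ 38 (mod 84).


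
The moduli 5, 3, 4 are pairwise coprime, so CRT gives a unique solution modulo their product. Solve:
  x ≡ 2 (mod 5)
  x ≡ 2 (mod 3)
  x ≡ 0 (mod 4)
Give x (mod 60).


Moduli 5, 3, 4 are pairwise coprime; by CRT there is a unique solution modulo M = 5 · 3 · 4 = 60.
Solve pairwise, accumulating the modulus:
  Start with x ≡ 2 (mod 5).
  Combine with x ≡ 2 (mod 3): since gcd(5, 3) = 1, we get a unique residue mod 15.
    Write x = 2 + 5·t and substitute into x ≡ 2 (mod 3): 5·t ≡ 2 − 2 = 0 (mod 3).
    Reduce coefficients mod 3: 2·t ≡ 0 (mod 3).
    The inverse of 2 mod 3 is 2 (since 2·2 = 4 = 1·3 + 1), so t ≡ 2·0 = 0 ≡ 0 (mod 3).
    Then x = 2 + 5·0 = 2, valid modulo lcm(5, 3) = 15: x ≡ 2 (mod 15).
  Combine with x ≡ 0 (mod 4): since gcd(15, 4) = 1, we get a unique residue mod 60.
    Write x = 2 + 15·t and substitute into x ≡ 0 (mod 4): 15·t ≡ 0 − 2 = -2 (mod 4).
    Reduce coefficients mod 4: 3·t ≡ 2 (mod 4).
    The inverse of 3 mod 4 is 3 (since 3·3 = 9 = 2·4 + 1), so t ≡ 3·2 = 6 ≡ 2 (mod 4).
    Then x = 2 + 15·2 = 32, valid modulo lcm(15, 4) = 60: x ≡ 32 (mod 60).
Verify: 32 mod 5 = 2 ✓, 32 mod 3 = 2 ✓, 32 mod 4 = 0 ✓.

x ≡ 32 (mod 60).


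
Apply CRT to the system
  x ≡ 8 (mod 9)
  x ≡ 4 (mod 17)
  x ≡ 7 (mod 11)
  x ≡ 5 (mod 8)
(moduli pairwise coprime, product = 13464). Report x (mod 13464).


Product of moduli M = 9 · 17 · 11 · 8 = 13464.
Merge one congruence at a time:
  Start: x ≡ 8 (mod 9).
  Combine with x ≡ 4 (mod 17); new modulus lcm = 153.
    Write x = 8 + 9·t and substitute into x ≡ 4 (mod 17): 9·t ≡ 4 − 8 = -4 (mod 17).
    Reduce coefficients mod 17: 9·t ≡ 13 (mod 17).
    The inverse of 9 mod 17 is 2 (since 9·2 = 18 = 1·17 + 1), so t ≡ 2·13 = 26 ≡ 9 (mod 17).
    Then x = 8 + 9·9 = 89, valid modulo lcm(9, 17) = 153: x ≡ 89 (mod 153).
  Combine with x ≡ 7 (mod 11); new modulus lcm = 1683.
    Write x = 89 + 153·t and substitute into x ≡ 7 (mod 11): 153·t ≡ 7 − 89 = -82 (mod 11).
    Reduce coefficients mod 11: 10·t ≡ 6 (mod 11).
    The inverse of 10 mod 11 is 10 (since 10·10 = 100 = 9·11 + 1), so t ≡ 10·6 = 60 ≡ 5 (mod 11).
    Then x = 89 + 153·5 = 854, valid modulo lcm(153, 11) = 1683: x ≡ 854 (mod 1683).
  Combine with x ≡ 5 (mod 8); new modulus lcm = 13464.
    Write x = 854 + 1683·t and substitute into x ≡ 5 (mod 8): 1683·t ≡ 5 − 854 = -849 (mod 8).
    Reduce coefficients mod 8: 3·t ≡ 7 (mod 8).
    The inverse of 3 mod 8 is 3 (since 3·3 = 9 = 1·8 + 1), so t ≡ 3·7 = 21 ≡ 5 (mod 8).
    Then x = 854 + 1683·5 = 9269, valid modulo lcm(1683, 8) = 13464: x ≡ 9269 (mod 13464).
Verify against each original: 9269 mod 9 = 8, 9269 mod 17 = 4, 9269 mod 11 = 7, 9269 mod 8 = 5.

x ≡ 9269 (mod 13464).


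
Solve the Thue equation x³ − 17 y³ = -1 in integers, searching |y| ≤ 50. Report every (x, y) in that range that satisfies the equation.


The equation is x³ - 17y³ = -1. For fixed y, x³ = 17·y³ − 1, so a solution requires the RHS to be a perfect cube.
Strategy: iterate y from -50 to 50, compute RHS = 17·y³ − 1, and check whether it is a (positive or negative) perfect cube.
Check small values of y:
  y = 0: RHS = -1 = (-1)³ ⇒ x = -1 works.
  y = 1: RHS = 16 is not a perfect cube.
  y = -1: RHS = -18 is not a perfect cube.
  y = 2: RHS = 135 is not a perfect cube.
  y = -2: RHS = -137 is not a perfect cube.
  y = 3: RHS = 458 is not a perfect cube.
  y = -3: RHS = -460 is not a perfect cube.
Continuing, at y = -7: RHS = -5832 = (-18)³ ⇒ x = -18 works.
Searching the remaining y in |y| ≤ 50 finds no further solutions.
Collected solutions: (-1, 0), (-18, -7).

Solutions (with |y| ≤ 50): (-1, 0), (-18, -7).


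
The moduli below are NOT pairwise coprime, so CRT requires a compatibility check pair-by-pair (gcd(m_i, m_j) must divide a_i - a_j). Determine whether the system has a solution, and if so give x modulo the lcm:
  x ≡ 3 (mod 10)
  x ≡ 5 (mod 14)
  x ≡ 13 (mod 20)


Moduli 10, 14, 20 are not pairwise coprime, so CRT works modulo lcm(m_i) when all pairwise compatibility conditions hold.
Pairwise compatibility: gcd(m_i, m_j) must divide a_i - a_j for every pair.
Merge one congruence at a time:
  Start: x ≡ 3 (mod 10).
  Combine with x ≡ 5 (mod 14): gcd(10, 14) = 2; 5 - 3 = 2, which IS divisible by 2, so compatible.
    Write x = 3 + 10·t and substitute into x ≡ 5 (mod 14): 10·t ≡ 5 − 3 = 2 (mod 14).
    Divide the congruence (and modulus) by g = 2: 5·t ≡ 1 (mod 7).
    The inverse of 5 mod 7 is 3 (since 5·3 = 15 = 2·7 + 1), so t ≡ 3·1 = 3 ≡ 3 (mod 7).
    Then x = 3 + 10·3 = 33, valid modulo lcm(10, 14) = 70: x ≡ 33 (mod 70).
  Combine with x ≡ 13 (mod 20): gcd(70, 20) = 10; 13 - 33 = -20, which IS divisible by 10, so compatible.
    Write x = 33 + 70·t and substitute into x ≡ 13 (mod 20): 70·t ≡ 13 − 33 = -20 (mod 20).
    Divide the congruence (and modulus) by g = 10: 7·t ≡ -2 (mod 2).
    Reduce coefficients mod 2: 1·t ≡ 0 (mod 2).
    So t ≡ 0 (mod 2).
    Then x = 33 + 70·0 = 33, valid modulo lcm(70, 20) = 140: x ≡ 33 (mod 140).
Verify: 33 mod 10 = 3, 33 mod 14 = 5, 33 mod 20 = 13.

x ≡ 33 (mod 140).


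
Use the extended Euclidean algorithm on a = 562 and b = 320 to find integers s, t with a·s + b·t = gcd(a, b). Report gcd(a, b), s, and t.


Euclidean algorithm on (562, 320) — divide until remainder is 0:
  562 = 1 · 320 + 242
  320 = 1 · 242 + 78
  242 = 3 · 78 + 8
  78 = 9 · 8 + 6
  8 = 1 · 6 + 2
  6 = 3 · 2 + 0
gcd(562, 320) = 2.
Track Bezout coefficients alongside the remainders: start with r₀ = 562 = a·1 + b·0 (s = 1, t = 0) and r₁ = 320 = a·0 + b·1 (s = 0, t = 1); each new remainder r_{k+1} = r_{k-1} − q_k·r_k inherits s_{k+1} = s_{k-1} − q_k·s_k, t_{k+1} = t_{k-1} − q_k·t_k, so r_k = a·s_k + b·t_k at every step:
  q = 1: r = 242, s = 1 − 1·0 = 1, t = 0 − 1·1 = -1  (check: 562·1 + 320·(-1) = 242)
  q = 1: r = 78, s = 0 − 1·1 = -1, t = 1 − 1·(-1) = 2  (check: 562·(-1) + 320·2 = 78)
  q = 3: r = 8, s = 1 − 3·(-1) = 4, t = -1 − 3·2 = -7  (check: 562·4 + 320·(-7) = 8)
  q = 9: r = 6, s = -1 − 9·4 = -37, t = 2 − 9·(-7) = 65  (check: 562·(-37) + 320·65 = 6)
  q = 1: r = 2, s = 4 − 1·(-37) = 41, t = -7 − 1·65 = -72  (check: 562·41 + 320·(-72) = 2)
The row with r = 2 (the gcd) gives the Bezout coefficients s = 41, t = -72.
Result: 562 · (41) + 320 · (-72) = 2.

gcd(562, 320) = 2; s = 41, t = -72 (check: 562·41 + 320·(-72) = 2).


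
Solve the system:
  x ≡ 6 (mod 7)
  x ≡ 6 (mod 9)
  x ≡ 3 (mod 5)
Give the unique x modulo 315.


Moduli 7, 9, 5 are pairwise coprime; by CRT there is a unique solution modulo M = 7 · 9 · 5 = 315.
Solve pairwise, accumulating the modulus:
  Start with x ≡ 6 (mod 7).
  Combine with x ≡ 6 (mod 9): since gcd(7, 9) = 1, we get a unique residue mod 63.
    Write x = 6 + 7·t and substitute into x ≡ 6 (mod 9): 7·t ≡ 6 − 6 = 0 (mod 9).
    The inverse of 7 mod 9 is 4 (since 7·4 = 28 = 3·9 + 1), so t ≡ 4·0 = 0 ≡ 0 (mod 9).
    Then x = 6 + 7·0 = 6, valid modulo lcm(7, 9) = 63: x ≡ 6 (mod 63).
  Combine with x ≡ 3 (mod 5): since gcd(63, 5) = 1, we get a unique residue mod 315.
    Write x = 6 + 63·t and substitute into x ≡ 3 (mod 5): 63·t ≡ 3 − 6 = -3 (mod 5).
    Reduce coefficients mod 5: 3·t ≡ 2 (mod 5).
    The inverse of 3 mod 5 is 2 (since 3·2 = 6 = 1·5 + 1), so t ≡ 2·2 = 4 ≡ 4 (mod 5).
    Then x = 6 + 63·4 = 258, valid modulo lcm(63, 5) = 315: x ≡ 258 (mod 315).
Verify: 258 mod 7 = 6 ✓, 258 mod 9 = 6 ✓, 258 mod 5 = 3 ✓.

x ≡ 258 (mod 315).


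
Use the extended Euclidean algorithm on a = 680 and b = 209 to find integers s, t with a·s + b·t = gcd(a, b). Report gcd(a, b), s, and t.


Euclidean algorithm on (680, 209) — divide until remainder is 0:
  680 = 3 · 209 + 53
  209 = 3 · 53 + 50
  53 = 1 · 50 + 3
  50 = 16 · 3 + 2
  3 = 1 · 2 + 1
  2 = 2 · 1 + 0
gcd(680, 209) = 1.
Track Bezout coefficients alongside the remainders: start with r₀ = 680 = a·1 + b·0 (s = 1, t = 0) and r₁ = 209 = a·0 + b·1 (s = 0, t = 1); each new remainder r_{k+1} = r_{k-1} − q_k·r_k inherits s_{k+1} = s_{k-1} − q_k·s_k, t_{k+1} = t_{k-1} − q_k·t_k, so r_k = a·s_k + b·t_k at every step:
  q = 3: r = 53, s = 1 − 3·0 = 1, t = 0 − 3·1 = -3  (check: 680·1 + 209·(-3) = 53)
  q = 3: r = 50, s = 0 − 3·1 = -3, t = 1 − 3·(-3) = 10  (check: 680·(-3) + 209·10 = 50)
  q = 1: r = 3, s = 1 − 1·(-3) = 4, t = -3 − 1·10 = -13  (check: 680·4 + 209·(-13) = 3)
  q = 16: r = 2, s = -3 − 16·4 = -67, t = 10 − 16·(-13) = 218  (check: 680·(-67) + 209·218 = 2)
  q = 1: r = 1, s = 4 − 1·(-67) = 71, t = -13 − 1·218 = -231  (check: 680·71 + 209·(-231) = 1)
The row with r = 1 (the gcd) gives the Bezout coefficients s = 71, t = -231.
Result: 680 · (71) + 209 · (-231) = 1.

gcd(680, 209) = 1; s = 71, t = -231 (check: 680·71 + 209·(-231) = 1).


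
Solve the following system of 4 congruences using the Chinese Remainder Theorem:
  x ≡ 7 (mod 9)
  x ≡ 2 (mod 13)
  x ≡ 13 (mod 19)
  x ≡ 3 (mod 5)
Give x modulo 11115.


Product of moduli M = 9 · 13 · 19 · 5 = 11115.
Merge one congruence at a time:
  Start: x ≡ 7 (mod 9).
  Combine with x ≡ 2 (mod 13); new modulus lcm = 117.
    Write x = 7 + 9·t and substitute into x ≡ 2 (mod 13): 9·t ≡ 2 − 7 = -5 (mod 13).
    Reduce coefficients mod 13: 9·t ≡ 8 (mod 13).
    The inverse of 9 mod 13 is 3 (since 9·3 = 27 = 2·13 + 1), so t ≡ 3·8 = 24 ≡ 11 (mod 13).
    Then x = 7 + 9·11 = 106, valid modulo lcm(9, 13) = 117: x ≡ 106 (mod 117).
  Combine with x ≡ 13 (mod 19); new modulus lcm = 2223.
    Write x = 106 + 117·t and substitute into x ≡ 13 (mod 19): 117·t ≡ 13 − 106 = -93 (mod 19).
    Reduce coefficients mod 19: 3·t ≡ 2 (mod 19).
    The inverse of 3 mod 19 is 13 (since 3·13 = 39 = 2·19 + 1), so t ≡ 13·2 = 26 ≡ 7 (mod 19).
    Then x = 106 + 117·7 = 925, valid modulo lcm(117, 19) = 2223: x ≡ 925 (mod 2223).
  Combine with x ≡ 3 (mod 5); new modulus lcm = 11115.
    Write x = 925 + 2223·t and substitute into x ≡ 3 (mod 5): 2223·t ≡ 3 − 925 = -922 (mod 5).
    Reduce coefficients mod 5: 3·t ≡ 3 (mod 5).
    The inverse of 3 mod 5 is 2 (since 3·2 = 6 = 1·5 + 1), so t ≡ 2·3 = 6 ≡ 1 (mod 5).
    Then x = 925 + 2223·1 = 3148, valid modulo lcm(2223, 5) = 11115: x ≡ 3148 (mod 11115).
Verify against each original: 3148 mod 9 = 7, 3148 mod 13 = 2, 3148 mod 19 = 13, 3148 mod 5 = 3.

x ≡ 3148 (mod 11115).


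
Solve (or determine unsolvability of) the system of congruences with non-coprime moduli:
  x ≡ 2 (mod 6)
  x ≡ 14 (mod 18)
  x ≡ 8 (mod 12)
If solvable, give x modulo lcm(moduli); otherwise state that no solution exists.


Moduli 6, 18, 12 are not pairwise coprime, so CRT works modulo lcm(m_i) when all pairwise compatibility conditions hold.
Pairwise compatibility: gcd(m_i, m_j) must divide a_i - a_j for every pair.
Merge one congruence at a time:
  Start: x ≡ 2 (mod 6).
  Combine with x ≡ 14 (mod 18): gcd(6, 18) = 6; 14 - 2 = 12, which IS divisible by 6, so compatible.
    Write x = 2 + 6·t and substitute into x ≡ 14 (mod 18): 6·t ≡ 14 − 2 = 12 (mod 18).
    Divide the congruence (and modulus) by g = 6: 1·t ≡ 2 (mod 3).
    So t ≡ 2 (mod 3).
    Then x = 2 + 6·2 = 14, valid modulo lcm(6, 18) = 18: x ≡ 14 (mod 18).
  Combine with x ≡ 8 (mod 12): gcd(18, 12) = 6; 8 - 14 = -6, which IS divisible by 6, so compatible.
    Write x = 14 + 18·t and substitute into x ≡ 8 (mod 12): 18·t ≡ 8 − 14 = -6 (mod 12).
    Divide the congruence (and modulus) by g = 6: 3·t ≡ -1 (mod 2).
    Reduce coefficients mod 2: 1·t ≡ 1 (mod 2).
    So t ≡ 1 (mod 2).
    Then x = 14 + 18·1 = 32, valid modulo lcm(18, 12) = 36: x ≡ 32 (mod 36).
Verify: 32 mod 6 = 2, 32 mod 18 = 14, 32 mod 12 = 8.

x ≡ 32 (mod 36).


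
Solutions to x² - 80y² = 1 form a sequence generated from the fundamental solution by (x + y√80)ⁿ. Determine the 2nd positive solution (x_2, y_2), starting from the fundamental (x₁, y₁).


Step 1: Find the fundamental solution (x₁, y₁) of x² - 80y² = 1.
  Expand √80 as a continued fraction. a₀ = ⌊√80⌋ = 8; iterate m_{k+1} = d_k·a_k − m_k, d_{k+1} = (80 − m_{k+1}²)/d_k, a_{k+1} = ⌊(a₀ + m_{k+1})/d_{k+1}⌋ (starting m₀ = 0, d₀ = 1), with convergents p_k = a_k·p_{k-1} + p_{k-2}, q_k = a_k·q_{k-1} + q_{k-2} (p₋₁ = 1, q₋₁ = 0):
  k = 0: a₀ = 8; p₀/q₀ = 8/1; p₀² − 80·q₀² = 64 − 80 = -16.
  k = 1: m = 8, d = 16, a = ⌊(8 + 8)/16⌋ = 1; p/q = (1·8 + 1)/(1·1 + 0) = 9/1; p² − 80·q² = 81 − 80 = 1.
  The first convergent with p² − 80·q² = 1 gives the fundamental solution (x₁, y₁) = (9, 1).
Step 2: Apply the recurrence (x_{n+1}, y_{n+1}) = (x₁x_n + 80y₁y_n, x₁y_n + y₁x_n) repeatedly.
  From (x_1, y_1) = (9, 1): x_2 = 9·9 + 80·1·1 = 161; y_2 = 9·1 + 1·9 = 18.
Step 3: Verify x_2² - 80·y_2² = 25921 - 25920 = 1 (should be 1). ✓

(x_1, y_1) = (9, 1); (x_2, y_2) = (161, 18).


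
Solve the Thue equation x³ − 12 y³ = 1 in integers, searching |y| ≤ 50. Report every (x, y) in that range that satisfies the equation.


The equation is x³ - 12y³ = 1. For fixed y, x³ = 12·y³ + 1, so a solution requires the RHS to be a perfect cube.
Strategy: iterate y from -50 to 50, compute RHS = 12·y³ + 1, and check whether it is a (positive or negative) perfect cube.
Check small values of y:
  y = 0: RHS = 1 = (1)³ ⇒ x = 1 works.
  y = 1: RHS = 13 is not a perfect cube.
  y = -1: RHS = -11 is not a perfect cube.
  y = 2: RHS = 97 is not a perfect cube.
  y = -2: RHS = -95 is not a perfect cube.
  y = 3: RHS = 325 is not a perfect cube.
  y = -3: RHS = -323 is not a perfect cube.
Continuing the search up to |y| = 50 finds no further solutions beyond those listed.
Collected solutions: (1, 0).

Solutions (with |y| ≤ 50): (1, 0).


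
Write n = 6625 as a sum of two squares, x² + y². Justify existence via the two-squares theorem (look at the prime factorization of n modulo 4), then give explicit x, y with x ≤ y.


Step 1: Factor n = 6625 = 5^3 · 53.
Step 2: Check the mod-4 condition on each prime factor: 5 ≡ 1 (mod 4), exponent 3; 53 ≡ 1 (mod 4), exponent 1.
All primes ≡ 3 (mod 4) appear to even exponent (or don't appear), so by the two-squares theorem n IS expressible as a sum of two squares.
Step 3: Build a representation. Group n = k² · m with k = 5 and m = 5 · 53 = 265 (a product of primes ≡ 1 (mod 4)); a representation of m scales to one of n via (k·x)² + (k·y)² = k²(x² + y²). Each prime p ≡ 1 (mod 4) is itself a sum of two squares; find a² by testing p − a² for a perfect square:
  5: 5 − 1² = 4 = 2² ⇒ 5 = 1² + 2².
  53: 53 − 1² = 52, 53 − 2² = 49 = 7² ⇒ 53 = 2² + 7².
  Combine using the Brahmagupta–Fibonacci identity (a² + b²)(c² + d²) = (ac − bd)² + (ad + bc)² = (ac + bd)² + (ad − bc)²:
  5 · 53 = 265: from (1² + 2²)(2² + 7²), take (1·2 − 2·7, 1·7 + 2·2) = (2 − 14, 7 + 4) = (-12, 11); dropping signs (only squares matter) gives (12, 11); check 12² + 11² = 144 + 121 = 265 ✓.
  Scale by k = 5: (5·12, 5·11) = (60, 55).
Step 4: Order so x ≤ y and verify: 55² + 60² = 3025 + 3600 = 6625 = n. ✓

n = 6625 = 55² + 60² (one valid representation with x ≤ y).


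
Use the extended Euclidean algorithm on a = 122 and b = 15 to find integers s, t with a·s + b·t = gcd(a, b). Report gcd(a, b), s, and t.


Euclidean algorithm on (122, 15) — divide until remainder is 0:
  122 = 8 · 15 + 2
  15 = 7 · 2 + 1
  2 = 2 · 1 + 0
gcd(122, 15) = 1.
Track Bezout coefficients alongside the remainders: start with r₀ = 122 = a·1 + b·0 (s = 1, t = 0) and r₁ = 15 = a·0 + b·1 (s = 0, t = 1); each new remainder r_{k+1} = r_{k-1} − q_k·r_k inherits s_{k+1} = s_{k-1} − q_k·s_k, t_{k+1} = t_{k-1} − q_k·t_k, so r_k = a·s_k + b·t_k at every step:
  q = 8: r = 2, s = 1 − 8·0 = 1, t = 0 − 8·1 = -8  (check: 122·1 + 15·(-8) = 2)
  q = 7: r = 1, s = 0 − 7·1 = -7, t = 1 − 7·(-8) = 57  (check: 122·(-7) + 15·57 = 1)
The row with r = 1 (the gcd) gives the Bezout coefficients s = -7, t = 57.
Result: 122 · (-7) + 15 · (57) = 1.

gcd(122, 15) = 1; s = -7, t = 57 (check: 122·(-7) + 15·57 = 1).


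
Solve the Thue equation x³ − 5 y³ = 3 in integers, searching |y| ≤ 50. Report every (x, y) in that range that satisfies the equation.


The equation is x³ - 5y³ = 3. For fixed y, x³ = 5·y³ + 3, so a solution requires the RHS to be a perfect cube.
Strategy: iterate y from -50 to 50, compute RHS = 5·y³ + 3, and check whether it is a (positive or negative) perfect cube.
Check small values of y:
  y = 0: RHS = 3 is not a perfect cube.
  y = 1: RHS = 8 = (2)³ ⇒ x = 2 works.
  y = -1: RHS = -2 is not a perfect cube.
  y = 2: RHS = 43 is not a perfect cube.
  y = -2: RHS = -37 is not a perfect cube.
  y = 3: RHS = 138 is not a perfect cube.
  y = -3: RHS = -132 is not a perfect cube.
Continuing the search up to |y| = 50 finds no further solutions beyond those listed.
Collected solutions: (2, 1).

Solutions (with |y| ≤ 50): (2, 1).


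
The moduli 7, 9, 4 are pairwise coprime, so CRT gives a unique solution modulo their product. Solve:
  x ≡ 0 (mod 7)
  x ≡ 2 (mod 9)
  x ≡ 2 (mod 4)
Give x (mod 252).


Moduli 7, 9, 4 are pairwise coprime; by CRT there is a unique solution modulo M = 7 · 9 · 4 = 252.
Solve pairwise, accumulating the modulus:
  Start with x ≡ 0 (mod 7).
  Combine with x ≡ 2 (mod 9): since gcd(7, 9) = 1, we get a unique residue mod 63.
    Write x = 0 + 7·t and substitute into x ≡ 2 (mod 9): 7·t ≡ 2 − 0 = 2 (mod 9).
    The inverse of 7 mod 9 is 4 (since 7·4 = 28 = 3·9 + 1), so t ≡ 4·2 = 8 ≡ 8 (mod 9).
    Then x = 0 + 7·8 = 56, valid modulo lcm(7, 9) = 63: x ≡ 56 (mod 63).
  Combine with x ≡ 2 (mod 4): since gcd(63, 4) = 1, we get a unique residue mod 252.
    Write x = 56 + 63·t and substitute into x ≡ 2 (mod 4): 63·t ≡ 2 − 56 = -54 (mod 4).
    Reduce coefficients mod 4: 3·t ≡ 2 (mod 4).
    The inverse of 3 mod 4 is 3 (since 3·3 = 9 = 2·4 + 1), so t ≡ 3·2 = 6 ≡ 2 (mod 4).
    Then x = 56 + 63·2 = 182, valid modulo lcm(63, 4) = 252: x ≡ 182 (mod 252).
Verify: 182 mod 7 = 0 ✓, 182 mod 9 = 2 ✓, 182 mod 4 = 2 ✓.

x ≡ 182 (mod 252).


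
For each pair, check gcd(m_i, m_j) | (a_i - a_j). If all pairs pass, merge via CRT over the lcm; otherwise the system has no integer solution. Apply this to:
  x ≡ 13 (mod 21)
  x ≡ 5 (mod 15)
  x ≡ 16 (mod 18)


Moduli 21, 15, 18 are not pairwise coprime, so CRT works modulo lcm(m_i) when all pairwise compatibility conditions hold.
Pairwise compatibility: gcd(m_i, m_j) must divide a_i - a_j for every pair.
Merge one congruence at a time:
  Start: x ≡ 13 (mod 21).
  Combine with x ≡ 5 (mod 15): gcd(21, 15) = 3, and 5 - 13 = -8 is NOT divisible by 3.
    ⇒ system is inconsistent (no integer solution).

No solution (the system is inconsistent).


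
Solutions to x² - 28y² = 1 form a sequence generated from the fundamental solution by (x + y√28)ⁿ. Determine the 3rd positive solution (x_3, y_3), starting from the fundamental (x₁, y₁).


Step 1: Find the fundamental solution (x₁, y₁) of x² - 28y² = 1.
  Expand √28 as a continued fraction. a₀ = ⌊√28⌋ = 5; iterate m_{k+1} = d_k·a_k − m_k, d_{k+1} = (28 − m_{k+1}²)/d_k, a_{k+1} = ⌊(a₀ + m_{k+1})/d_{k+1}⌋ (starting m₀ = 0, d₀ = 1), with convergents p_k = a_k·p_{k-1} + p_{k-2}, q_k = a_k·q_{k-1} + q_{k-2} (p₋₁ = 1, q₋₁ = 0):
  k = 0: a₀ = 5; p₀/q₀ = 5/1; p₀² − 28·q₀² = 25 − 28 = -3.
  k = 1: m = 5, d = 3, a = ⌊(5 + 5)/3⌋ = 3; p/q = (3·5 + 1)/(3·1 + 0) = 16/3; p² − 28·q² = 256 − 252 = 4.
  k = 2: m = 4, d = 4, a = ⌊(5 + 4)/4⌋ = 2; p/q = (2·16 + 5)/(2·3 + 1) = 37/7; p² − 28·q² = 1369 − 1372 = -3.
  k = 3: m = 4, d = 3, a = ⌊(5 + 4)/3⌋ = 3; p/q = (3·37 + 16)/(3·7 + 3) = 127/24; p² − 28·q² = 16129 − 16128 = 1.
  The first convergent with p² − 28·q² = 1 gives the fundamental solution (x₁, y₁) = (127, 24).
Step 2: Apply the recurrence (x_{n+1}, y_{n+1}) = (x₁x_n + 28y₁y_n, x₁y_n + y₁x_n) repeatedly.
  From (x_1, y_1) = (127, 24): x_2 = 127·127 + 28·24·24 = 32257; y_2 = 127·24 + 24·127 = 6096.
  From (x_2, y_2) = (32257, 6096): x_3 = 127·32257 + 28·24·6096 = 8193151; y_3 = 127·6096 + 24·32257 = 1548360.
Step 3: Verify x_3² - 28·y_3² = 67127723308801 - 67127723308800 = 1 (should be 1). ✓

(x_1, y_1) = (127, 24); (x_3, y_3) = (8193151, 1548360).


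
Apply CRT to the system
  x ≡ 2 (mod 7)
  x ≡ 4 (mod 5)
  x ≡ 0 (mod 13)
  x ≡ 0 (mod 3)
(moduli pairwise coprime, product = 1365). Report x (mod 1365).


Product of moduli M = 7 · 5 · 13 · 3 = 1365.
Merge one congruence at a time:
  Start: x ≡ 2 (mod 7).
  Combine with x ≡ 4 (mod 5); new modulus lcm = 35.
    Write x = 2 + 7·t and substitute into x ≡ 4 (mod 5): 7·t ≡ 4 − 2 = 2 (mod 5).
    Reduce coefficients mod 5: 2·t ≡ 2 (mod 5).
    The inverse of 2 mod 5 is 3 (since 2·3 = 6 = 1·5 + 1), so t ≡ 3·2 = 6 ≡ 1 (mod 5).
    Then x = 2 + 7·1 = 9, valid modulo lcm(7, 5) = 35: x ≡ 9 (mod 35).
  Combine with x ≡ 0 (mod 13); new modulus lcm = 455.
    Write x = 9 + 35·t and substitute into x ≡ 0 (mod 13): 35·t ≡ 0 − 9 = -9 (mod 13).
    Reduce coefficients mod 13: 9·t ≡ 4 (mod 13).
    The inverse of 9 mod 13 is 3 (since 9·3 = 27 = 2·13 + 1), so t ≡ 3·4 = 12 ≡ 12 (mod 13).
    Then x = 9 + 35·12 = 429, valid modulo lcm(35, 13) = 455: x ≡ 429 (mod 455).
  Combine with x ≡ 0 (mod 3); new modulus lcm = 1365.
    Write x = 429 + 455·t and substitute into x ≡ 0 (mod 3): 455·t ≡ 0 − 429 = -429 (mod 3).
    Reduce coefficients mod 3: 2·t ≡ 0 (mod 3).
    The inverse of 2 mod 3 is 2 (since 2·2 = 4 = 1·3 + 1), so t ≡ 2·0 = 0 ≡ 0 (mod 3).
    Then x = 429 + 455·0 = 429, valid modulo lcm(455, 3) = 1365: x ≡ 429 (mod 1365).
Verify against each original: 429 mod 7 = 2, 429 mod 5 = 4, 429 mod 13 = 0, 429 mod 3 = 0.

x ≡ 429 (mod 1365).


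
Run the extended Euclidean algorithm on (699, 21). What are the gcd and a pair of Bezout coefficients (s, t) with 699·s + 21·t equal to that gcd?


Euclidean algorithm on (699, 21) — divide until remainder is 0:
  699 = 33 · 21 + 6
  21 = 3 · 6 + 3
  6 = 2 · 3 + 0
gcd(699, 21) = 3.
Track Bezout coefficients alongside the remainders: start with r₀ = 699 = a·1 + b·0 (s = 1, t = 0) and r₁ = 21 = a·0 + b·1 (s = 0, t = 1); each new remainder r_{k+1} = r_{k-1} − q_k·r_k inherits s_{k+1} = s_{k-1} − q_k·s_k, t_{k+1} = t_{k-1} − q_k·t_k, so r_k = a·s_k + b·t_k at every step:
  q = 33: r = 6, s = 1 − 33·0 = 1, t = 0 − 33·1 = -33  (check: 699·1 + 21·(-33) = 6)
  q = 3: r = 3, s = 0 − 3·1 = -3, t = 1 − 3·(-33) = 100  (check: 699·(-3) + 21·100 = 3)
The row with r = 3 (the gcd) gives the Bezout coefficients s = -3, t = 100.
Result: 699 · (-3) + 21 · (100) = 3.

gcd(699, 21) = 3; s = -3, t = 100 (check: 699·(-3) + 21·100 = 3).


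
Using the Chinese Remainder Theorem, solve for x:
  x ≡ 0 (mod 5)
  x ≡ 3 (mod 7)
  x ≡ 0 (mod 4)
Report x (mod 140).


Moduli 5, 7, 4 are pairwise coprime; by CRT there is a unique solution modulo M = 5 · 7 · 4 = 140.
Solve pairwise, accumulating the modulus:
  Start with x ≡ 0 (mod 5).
  Combine with x ≡ 3 (mod 7): since gcd(5, 7) = 1, we get a unique residue mod 35.
    Write x = 0 + 5·t and substitute into x ≡ 3 (mod 7): 5·t ≡ 3 − 0 = 3 (mod 7).
    The inverse of 5 mod 7 is 3 (since 5·3 = 15 = 2·7 + 1), so t ≡ 3·3 = 9 ≡ 2 (mod 7).
    Then x = 0 + 5·2 = 10, valid modulo lcm(5, 7) = 35: x ≡ 10 (mod 35).
  Combine with x ≡ 0 (mod 4): since gcd(35, 4) = 1, we get a unique residue mod 140.
    Write x = 10 + 35·t and substitute into x ≡ 0 (mod 4): 35·t ≡ 0 − 10 = -10 (mod 4).
    Reduce coefficients mod 4: 3·t ≡ 2 (mod 4).
    The inverse of 3 mod 4 is 3 (since 3·3 = 9 = 2·4 + 1), so t ≡ 3·2 = 6 ≡ 2 (mod 4).
    Then x = 10 + 35·2 = 80, valid modulo lcm(35, 4) = 140: x ≡ 80 (mod 140).
Verify: 80 mod 5 = 0 ✓, 80 mod 7 = 3 ✓, 80 mod 4 = 0 ✓.

x ≡ 80 (mod 140).


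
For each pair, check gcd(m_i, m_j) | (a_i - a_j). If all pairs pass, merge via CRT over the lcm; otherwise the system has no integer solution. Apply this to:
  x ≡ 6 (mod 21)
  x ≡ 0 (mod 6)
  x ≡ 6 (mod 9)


Moduli 21, 6, 9 are not pairwise coprime, so CRT works modulo lcm(m_i) when all pairwise compatibility conditions hold.
Pairwise compatibility: gcd(m_i, m_j) must divide a_i - a_j for every pair.
Merge one congruence at a time:
  Start: x ≡ 6 (mod 21).
  Combine with x ≡ 0 (mod 6): gcd(21, 6) = 3; 0 - 6 = -6, which IS divisible by 3, so compatible.
    Write x = 6 + 21·t and substitute into x ≡ 0 (mod 6): 21·t ≡ 0 − 6 = -6 (mod 6).
    Divide the congruence (and modulus) by g = 3: 7·t ≡ -2 (mod 2).
    Reduce coefficients mod 2: 1·t ≡ 0 (mod 2).
    So t ≡ 0 (mod 2).
    Then x = 6 + 21·0 = 6, valid modulo lcm(21, 6) = 42: x ≡ 6 (mod 42).
  Combine with x ≡ 6 (mod 9): gcd(42, 9) = 3; 6 - 6 = 0, which IS divisible by 3, so compatible.
    Write x = 6 + 42·t and substitute into x ≡ 6 (mod 9): 42·t ≡ 6 − 6 = 0 (mod 9).
    Divide the congruence (and modulus) by g = 3: 14·t ≡ 0 (mod 3).
    Reduce coefficients mod 3: 2·t ≡ 0 (mod 3).
    The inverse of 2 mod 3 is 2 (since 2·2 = 4 = 1·3 + 1), so t ≡ 2·0 = 0 ≡ 0 (mod 3).
    Then x = 6 + 42·0 = 6, valid modulo lcm(42, 9) = 126: x ≡ 6 (mod 126).
Verify: 6 mod 21 = 6, 6 mod 6 = 0, 6 mod 9 = 6.

x ≡ 6 (mod 126).


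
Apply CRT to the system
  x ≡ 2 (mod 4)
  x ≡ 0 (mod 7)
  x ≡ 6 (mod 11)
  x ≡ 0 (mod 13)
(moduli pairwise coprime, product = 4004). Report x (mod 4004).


Product of moduli M = 4 · 7 · 11 · 13 = 4004.
Merge one congruence at a time:
  Start: x ≡ 2 (mod 4).
  Combine with x ≡ 0 (mod 7); new modulus lcm = 28.
    Write x = 2 + 4·t and substitute into x ≡ 0 (mod 7): 4·t ≡ 0 − 2 = -2 (mod 7).
    Reduce coefficients mod 7: 4·t ≡ 5 (mod 7).
    The inverse of 4 mod 7 is 2 (since 4·2 = 8 = 1·7 + 1), so t ≡ 2·5 = 10 ≡ 3 (mod 7).
    Then x = 2 + 4·3 = 14, valid modulo lcm(4, 7) = 28: x ≡ 14 (mod 28).
  Combine with x ≡ 6 (mod 11); new modulus lcm = 308.
    Write x = 14 + 28·t and substitute into x ≡ 6 (mod 11): 28·t ≡ 6 − 14 = -8 (mod 11).
    Reduce coefficients mod 11: 6·t ≡ 3 (mod 11).
    The inverse of 6 mod 11 is 2 (since 6·2 = 12 = 1·11 + 1), so t ≡ 2·3 = 6 ≡ 6 (mod 11).
    Then x = 14 + 28·6 = 182, valid modulo lcm(28, 11) = 308: x ≡ 182 (mod 308).
  Combine with x ≡ 0 (mod 13); new modulus lcm = 4004.
    Write x = 182 + 308·t and substitute into x ≡ 0 (mod 13): 308·t ≡ 0 − 182 = -182 (mod 13).
    Reduce coefficients mod 13: 9·t ≡ 0 (mod 13).
    The inverse of 9 mod 13 is 3 (since 9·3 = 27 = 2·13 + 1), so t ≡ 3·0 = 0 ≡ 0 (mod 13).
    Then x = 182 + 308·0 = 182, valid modulo lcm(308, 13) = 4004: x ≡ 182 (mod 4004).
Verify against each original: 182 mod 4 = 2, 182 mod 7 = 0, 182 mod 11 = 6, 182 mod 13 = 0.

x ≡ 182 (mod 4004).


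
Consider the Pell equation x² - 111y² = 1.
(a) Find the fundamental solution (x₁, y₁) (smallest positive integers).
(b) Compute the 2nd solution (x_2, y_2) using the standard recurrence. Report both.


Step 1: Find the fundamental solution (x₁, y₁) of x² - 111y² = 1.
  Expand √111 as a continued fraction. a₀ = ⌊√111⌋ = 10; iterate m_{k+1} = d_k·a_k − m_k, d_{k+1} = (111 − m_{k+1}²)/d_k, a_{k+1} = ⌊(a₀ + m_{k+1})/d_{k+1}⌋ (starting m₀ = 0, d₀ = 1), with convergents p_k = a_k·p_{k-1} + p_{k-2}, q_k = a_k·q_{k-1} + q_{k-2} (p₋₁ = 1, q₋₁ = 0):
  k = 0: a₀ = 10; p₀/q₀ = 10/1; p₀² − 111·q₀² = 100 − 111 = -11.
  k = 1: m = 10, d = 11, a = ⌊(10 + 10)/11⌋ = 1; p/q = (1·10 + 1)/(1·1 + 0) = 11/1; p² − 111·q² = 121 − 111 = 10.
  k = 2: m = 1, d = 10, a = ⌊(10 + 1)/10⌋ = 1; p/q = (1·11 + 10)/(1·1 + 1) = 21/2; p² − 111·q² = 441 − 444 = -3.
  k = 3: m = 9, d = 3, a = ⌊(10 + 9)/3⌋ = 6; p/q = (6·21 + 11)/(6·2 + 1) = 137/13; p² − 111·q² = 18769 − 18759 = 10.
  k = 4: m = 9, d = 10, a = ⌊(10 + 9)/10⌋ = 1; p/q = (1·137 + 21)/(1·13 + 2) = 158/15; p² − 111·q² = 24964 − 24975 = -11.
  k = 5: m = 1, d = 11, a = ⌊(10 + 1)/11⌋ = 1; p/q = (1·158 + 137)/(1·15 + 13) = 295/28; p² − 111·q² = 87025 − 87024 = 1.
  The first convergent with p² − 111·q² = 1 gives the fundamental solution (x₁, y₁) = (295, 28).
Step 2: Apply the recurrence (x_{n+1}, y_{n+1}) = (x₁x_n + 111y₁y_n, x₁y_n + y₁x_n) repeatedly.
  From (x_1, y_1) = (295, 28): x_2 = 295·295 + 111·28·28 = 174049; y_2 = 295·28 + 28·295 = 16520.
Step 3: Verify x_2² - 111·y_2² = 30293054401 - 30293054400 = 1 (should be 1). ✓

(x_1, y_1) = (295, 28); (x_2, y_2) = (174049, 16520).


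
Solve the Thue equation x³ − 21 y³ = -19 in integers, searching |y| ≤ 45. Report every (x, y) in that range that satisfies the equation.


The equation is x³ - 21y³ = -19. For fixed y, x³ = 21·y³ − 19, so a solution requires the RHS to be a perfect cube.
Strategy: iterate y from -45 to 45, compute RHS = 21·y³ − 19, and check whether it is a (positive or negative) perfect cube.
Check small values of y:
  y = 0: RHS = -19 is not a perfect cube.
  y = 1: RHS = 2 is not a perfect cube.
  y = -1: RHS = -40 is not a perfect cube.
  y = 2: RHS = 149 is not a perfect cube.
  y = -2: RHS = -187 is not a perfect cube.
  y = 3: RHS = 548 is not a perfect cube.
  y = -3: RHS = -586 is not a perfect cube.
Continuing the search up to |y| = 45 finds no solutions either.
No (x, y) in the scanned range satisfies the equation.

No integer solutions with |y| ≤ 45.


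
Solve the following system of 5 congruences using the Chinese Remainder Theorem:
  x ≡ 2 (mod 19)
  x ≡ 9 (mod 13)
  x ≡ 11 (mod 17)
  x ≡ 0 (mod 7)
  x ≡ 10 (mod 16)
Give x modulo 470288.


Product of moduli M = 19 · 13 · 17 · 7 · 16 = 470288.
Merge one congruence at a time:
  Start: x ≡ 2 (mod 19).
  Combine with x ≡ 9 (mod 13); new modulus lcm = 247.
    Write x = 2 + 19·t and substitute into x ≡ 9 (mod 13): 19·t ≡ 9 − 2 = 7 (mod 13).
    Reduce coefficients mod 13: 6·t ≡ 7 (mod 13).
    The inverse of 6 mod 13 is 11 (since 6·11 = 66 = 5·13 + 1), so t ≡ 11·7 = 77 ≡ 12 (mod 13).
    Then x = 2 + 19·12 = 230, valid modulo lcm(19, 13) = 247: x ≡ 230 (mod 247).
  Combine with x ≡ 11 (mod 17); new modulus lcm = 4199.
    Write x = 230 + 247·t and substitute into x ≡ 11 (mod 17): 247·t ≡ 11 − 230 = -219 (mod 17).
    Reduce coefficients mod 17: 9·t ≡ 2 (mod 17).
    The inverse of 9 mod 17 is 2 (since 9·2 = 18 = 1·17 + 1), so t ≡ 2·2 = 4 ≡ 4 (mod 17).
    Then x = 230 + 247·4 = 1218, valid modulo lcm(247, 17) = 4199: x ≡ 1218 (mod 4199).
  Combine with x ≡ 0 (mod 7); new modulus lcm = 29393.
    Write x = 1218 + 4199·t and substitute into x ≡ 0 (mod 7): 4199·t ≡ 0 − 1218 = -1218 (mod 7).
    Reduce coefficients mod 7: 6·t ≡ 0 (mod 7).
    The inverse of 6 mod 7 is 6 (since 6·6 = 36 = 5·7 + 1), so t ≡ 6·0 = 0 ≡ 0 (mod 7).
    Then x = 1218 + 4199·0 = 1218, valid modulo lcm(4199, 7) = 29393: x ≡ 1218 (mod 29393).
  Combine with x ≡ 10 (mod 16); new modulus lcm = 470288.
    Write x = 1218 + 29393·t and substitute into x ≡ 10 (mod 16): 29393·t ≡ 10 − 1218 = -1208 (mod 16).
    Reduce coefficients mod 16: 1·t ≡ 8 (mod 16).
    So t ≡ 8 (mod 16).
    Then x = 1218 + 29393·8 = 236362, valid modulo lcm(29393, 16) = 470288: x ≡ 236362 (mod 470288).
Verify against each original: 236362 mod 19 = 2, 236362 mod 13 = 9, 236362 mod 17 = 11, 236362 mod 7 = 0, 236362 mod 16 = 10.

x ≡ 236362 (mod 470288).


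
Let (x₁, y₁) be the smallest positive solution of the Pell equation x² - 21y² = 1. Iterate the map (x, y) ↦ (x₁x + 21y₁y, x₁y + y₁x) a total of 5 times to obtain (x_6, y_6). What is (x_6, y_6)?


Step 1: Find the fundamental solution (x₁, y₁) of x² - 21y² = 1.
  Expand √21 as a continued fraction. a₀ = ⌊√21⌋ = 4; iterate m_{k+1} = d_k·a_k − m_k, d_{k+1} = (21 − m_{k+1}²)/d_k, a_{k+1} = ⌊(a₀ + m_{k+1})/d_{k+1}⌋ (starting m₀ = 0, d₀ = 1), with convergents p_k = a_k·p_{k-1} + p_{k-2}, q_k = a_k·q_{k-1} + q_{k-2} (p₋₁ = 1, q₋₁ = 0):
  k = 0: a₀ = 4; p₀/q₀ = 4/1; p₀² − 21·q₀² = 16 − 21 = -5.
  k = 1: m = 4, d = 5, a = ⌊(4 + 4)/5⌋ = 1; p/q = (1·4 + 1)/(1·1 + 0) = 5/1; p² − 21·q² = 25 − 21 = 4.
  k = 2: m = 1, d = 4, a = ⌊(4 + 1)/4⌋ = 1; p/q = (1·5 + 4)/(1·1 + 1) = 9/2; p² − 21·q² = 81 − 84 = -3.
  k = 3: m = 3, d = 3, a = ⌊(4 + 3)/3⌋ = 2; p/q = (2·9 + 5)/(2·2 + 1) = 23/5; p² − 21·q² = 529 − 525 = 4.
  k = 4: m = 3, d = 4, a = ⌊(4 + 3)/4⌋ = 1; p/q = (1·23 + 9)/(1·5 + 2) = 32/7; p² − 21·q² = 1024 − 1029 = -5.
  k = 5: m = 1, d = 5, a = ⌊(4 + 1)/5⌋ = 1; p/q = (1·32 + 23)/(1·7 + 5) = 55/12; p² − 21·q² = 3025 − 3024 = 1.
  The first convergent with p² − 21·q² = 1 gives the fundamental solution (x₁, y₁) = (55, 12).
Step 2: Apply the recurrence (x_{n+1}, y_{n+1}) = (x₁x_n + 21y₁y_n, x₁y_n + y₁x_n) repeatedly.
  From (x_1, y_1) = (55, 12): x_2 = 55·55 + 21·12·12 = 6049; y_2 = 55·12 + 12·55 = 1320.
  From (x_2, y_2) = (6049, 1320): x_3 = 55·6049 + 21·12·1320 = 665335; y_3 = 55·1320 + 12·6049 = 145188.
  From (x_3, y_3) = (665335, 145188): x_4 = 55·665335 + 21·12·145188 = 73180801; y_4 = 55·145188 + 12·665335 = 15969360.
  From (x_4, y_4) = (73180801, 15969360): x_5 = 55·73180801 + 21·12·15969360 = 8049222775; y_5 = 55·15969360 + 12·73180801 = 1756484412.
  From (x_5, y_5) = (8049222775, 1756484412): x_6 = 55·8049222775 + 21·12·1756484412 = 885341324449; y_6 = 55·1756484412 + 12·8049222775 = 193197315960.
Step 3: Verify x_6² - 21·y_6² = 783829260777109485153601 - 783829260777109485153600 = 1 (should be 1). ✓

(x_1, y_1) = (55, 12); (x_6, y_6) = (885341324449, 193197315960).
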